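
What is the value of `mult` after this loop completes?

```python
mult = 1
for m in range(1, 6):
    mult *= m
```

5! = 120
`mult` takes the values: 1 → 2 → 6 → 24 → 120

Answer: 120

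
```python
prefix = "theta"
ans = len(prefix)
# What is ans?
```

Trace:
`prefix = "theta"` → prefix = 'theta'
`ans = len(prefix)` → ans = 5
So ans = 5

Answer: 5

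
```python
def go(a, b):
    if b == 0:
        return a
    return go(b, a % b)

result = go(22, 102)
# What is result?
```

go(22, 102) -> go(102, 22) -> go(22, 14) -> go(14, 8) -> go(8, 6) -> go(6, 2) -> go(2, 0) -> 2

Answer: 2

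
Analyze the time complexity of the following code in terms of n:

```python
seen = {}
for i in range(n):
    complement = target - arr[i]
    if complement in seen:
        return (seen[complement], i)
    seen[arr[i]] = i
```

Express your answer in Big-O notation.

This is Two sum with hash map. Time complexity: O(n).

Answer: O(n)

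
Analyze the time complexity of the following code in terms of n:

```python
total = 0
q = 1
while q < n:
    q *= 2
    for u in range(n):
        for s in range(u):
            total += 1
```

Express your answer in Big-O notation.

Each loop level contributes: log n × n × n. Multiplying the contributions gives O(n^2 log n).

Answer: O(n^2 log n)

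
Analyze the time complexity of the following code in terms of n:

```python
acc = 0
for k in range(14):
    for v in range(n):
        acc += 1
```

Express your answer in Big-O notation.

Each loop level contributes: 1 × n. Multiplying the contributions gives O(n).

Answer: O(n)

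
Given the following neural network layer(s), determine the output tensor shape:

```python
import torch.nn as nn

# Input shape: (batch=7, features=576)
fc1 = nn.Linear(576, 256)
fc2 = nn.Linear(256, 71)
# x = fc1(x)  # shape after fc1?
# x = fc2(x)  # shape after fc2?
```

Input: (7, 576) -> after fc1: (7, 256) -> Output: (7, 71)

Answer: (7, 71)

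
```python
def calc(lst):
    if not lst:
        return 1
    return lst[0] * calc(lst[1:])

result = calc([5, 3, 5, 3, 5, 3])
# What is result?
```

Product over [5, 3, 5, 3, 5, 3] = 5 * 3 * 5 * 3 * 5 * 3 = 3375

Answer: 3375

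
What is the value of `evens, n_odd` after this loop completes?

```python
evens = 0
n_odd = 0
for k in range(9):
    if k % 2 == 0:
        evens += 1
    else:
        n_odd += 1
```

Count evens and odds in range(9)
`evens, n_odd` takes the values: (0, 0) → (1, 0) → (1, 1) → (2, 1) → (2, 2) → (3, 2) → (3, 3) → (4, 3) → (4, 4) → (5, 4)

Answer: 5, 4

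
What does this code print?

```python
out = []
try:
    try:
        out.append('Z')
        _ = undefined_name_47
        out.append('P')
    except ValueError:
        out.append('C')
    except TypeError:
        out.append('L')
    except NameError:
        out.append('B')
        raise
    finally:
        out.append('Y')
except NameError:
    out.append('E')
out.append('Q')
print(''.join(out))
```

Execution trace: 'Z' (inner try body) → 'B' (inner except NameError) → 'Y' (inner finally) → 'E' (outer except NameError) → 'Q' (after the try/except). Output: ZBYEQ

Answer: ZBYEQ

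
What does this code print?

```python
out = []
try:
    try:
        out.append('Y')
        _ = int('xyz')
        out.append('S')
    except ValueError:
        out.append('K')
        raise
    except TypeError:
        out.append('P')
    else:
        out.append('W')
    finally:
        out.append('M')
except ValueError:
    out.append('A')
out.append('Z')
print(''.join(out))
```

Execution trace: 'Y' (inner try body) → 'K' (inner except ValueError) → 'M' (inner finally) → 'A' (outer except ValueError) → 'Z' (after the try/except). Output: YKMAZ

Answer: YKMAZ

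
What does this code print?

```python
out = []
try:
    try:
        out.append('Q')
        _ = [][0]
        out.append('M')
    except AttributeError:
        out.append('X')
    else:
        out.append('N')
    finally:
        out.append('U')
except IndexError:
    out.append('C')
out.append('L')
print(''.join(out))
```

Execution trace: 'Q' (try body) → 'U' (finally) → 'C' (outer except IndexError) → 'L' (after the try/except). Output: QUCL

Answer: QUCL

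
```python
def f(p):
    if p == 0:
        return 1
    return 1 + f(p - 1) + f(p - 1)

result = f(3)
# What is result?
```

f(p) = 1 + 2·f(p-1), f(0)=1. Closed form: (1+1)·2^3 - 1 = 15.

Answer: 15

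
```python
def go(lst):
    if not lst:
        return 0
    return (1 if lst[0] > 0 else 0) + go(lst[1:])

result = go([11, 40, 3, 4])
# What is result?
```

Count of positive elements in [11, 40, 3, 4] = 4

Answer: 4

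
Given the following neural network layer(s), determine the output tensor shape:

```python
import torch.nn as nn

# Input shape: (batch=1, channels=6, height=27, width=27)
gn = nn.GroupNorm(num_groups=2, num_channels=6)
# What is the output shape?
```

Input: (1, 6, 27, 27) -> Output: (1, 6, 27, 27)

Answer: (1, 6, 27, 27)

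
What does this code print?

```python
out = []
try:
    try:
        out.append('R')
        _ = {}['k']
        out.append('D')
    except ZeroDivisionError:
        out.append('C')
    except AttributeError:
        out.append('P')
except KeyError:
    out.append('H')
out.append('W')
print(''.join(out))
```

Execution trace: 'R' (try body) → 'H' (outer except KeyError) → 'W' (after the try/except). Output: RHW

Answer: RHW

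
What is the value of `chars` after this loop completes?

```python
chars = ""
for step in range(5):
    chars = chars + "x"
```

Repeat 'x' 5 times
`chars` takes the values: "" → "x" → "xx" → "xxx" → "xxxx" → "xxxxx"

Answer: "xxxxx"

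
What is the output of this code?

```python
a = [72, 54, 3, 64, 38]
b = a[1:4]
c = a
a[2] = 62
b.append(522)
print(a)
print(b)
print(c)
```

Key concept: slice vs alias.
Step by step:
`a = [72, 54, 3, 64, 38]` → a = [72, 54, 3, 64, 38]
`b = a[1:4]` → b = [54, 3, 64]
`c = a` → c = [72, 54, 3, 64, 38] (same object as a)
`a[2] = 62` → a = [72, 54, 62, 64, 38] (same object as c); c = [72, 54, 62, 64, 38] (same object as a)
`b.append(522)` → b = [54, 3, 64, 522]
`print(a)` → prints [72, 54, 62, 64, 38]
`print(b)` → prints [54, 3, 64, 522]
`print(c)` → prints [72, 54, 62, 64, 38]

Answer:
[72, 54, 62, 64, 38]
[54, 3, 64, 522]
[72, 54, 62, 64, 38]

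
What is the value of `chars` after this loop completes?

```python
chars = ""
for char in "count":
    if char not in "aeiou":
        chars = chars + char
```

Remove vowels from 'count'
`chars` takes the values: "" → "c" → "cn" → "cnt"

Answer: "cnt"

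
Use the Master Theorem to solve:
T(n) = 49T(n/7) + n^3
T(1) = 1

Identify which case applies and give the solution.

a=49, b=7, f(n)=n^3. log_7(49) = 2. Since c=3 > 2 and the regularity condition holds (49(n/7)^3 = (49/7^3)n^3 with 49/7^3 < 1), Case 3 applies: T(n) = Θ(f(n)) = O(n^3).

Answer: O(n^3) - Case 3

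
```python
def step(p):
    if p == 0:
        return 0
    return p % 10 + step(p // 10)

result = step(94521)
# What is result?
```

Sum of digits of 94521: 1 + 2 + 5 + 4 + 9 = 21

Answer: 21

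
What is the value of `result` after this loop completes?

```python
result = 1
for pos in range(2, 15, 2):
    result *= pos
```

Product of even numbers 2 to 14
`result` takes the values: 1 → 2 → 8 → 48 → 384 → 3840 → 46080 → 645120

Answer: 645120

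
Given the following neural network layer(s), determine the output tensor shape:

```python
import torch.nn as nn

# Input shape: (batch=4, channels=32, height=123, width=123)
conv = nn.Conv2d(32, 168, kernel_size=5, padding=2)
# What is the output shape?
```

Input: (4, 32, 123, 123) -> Output: (4, 168, 123, 123)

Answer: (4, 168, 123, 123)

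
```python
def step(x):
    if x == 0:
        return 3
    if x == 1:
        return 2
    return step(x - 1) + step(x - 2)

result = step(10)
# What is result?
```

Build up from base cases: step(0)=3, step(1)=2, step(2)=5, step(3)=7, step(4)=12, step(5)=19, step(6)=31, ..., step(10)=212

Answer: 212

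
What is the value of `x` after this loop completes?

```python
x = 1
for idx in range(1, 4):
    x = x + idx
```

Start at 1, add 1 through 3
`x` takes the values: 1 → 2 → 4 → 7

Answer: 7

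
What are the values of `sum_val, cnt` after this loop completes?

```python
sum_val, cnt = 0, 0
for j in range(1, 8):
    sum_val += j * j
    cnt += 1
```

Sum of squares and count
`sum_val, cnt` takes the values: (0, 0) → (1, 0) → (1, 1) → (5, 1) → (5, 2) → (14, 2) → (14, 3) → (30, 3) → (30, 4) → (55, 4) → (55, 5) → (91, 5) → (91, 6) → (140, 6) → (140, 7)

Answer: 140, 7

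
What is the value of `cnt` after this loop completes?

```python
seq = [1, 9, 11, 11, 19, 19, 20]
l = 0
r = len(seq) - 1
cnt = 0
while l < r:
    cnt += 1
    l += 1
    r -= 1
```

Iterations until pointers meet (list length 7)
`cnt` takes the values: 0 → 1 → 2 → 3

Answer: 3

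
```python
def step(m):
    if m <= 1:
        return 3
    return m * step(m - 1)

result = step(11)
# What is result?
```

step(11) = 11 * 10 * 9 * 8 * 7 * 6 * 5 * 4 * 3 * 2 * 3 = 119750400

Answer: 119750400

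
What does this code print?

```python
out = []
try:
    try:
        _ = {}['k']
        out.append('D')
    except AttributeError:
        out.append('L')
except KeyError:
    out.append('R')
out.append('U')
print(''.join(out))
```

Execution trace: 'R' (outer except KeyError) → 'U' (after the try/except). Output: RU

Answer: RU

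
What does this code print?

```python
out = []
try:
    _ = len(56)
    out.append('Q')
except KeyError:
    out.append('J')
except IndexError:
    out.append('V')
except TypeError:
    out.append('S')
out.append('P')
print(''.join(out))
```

Execution trace: 'S' (except TypeError) → 'P' (after the try/except). Output: SP

Answer: SP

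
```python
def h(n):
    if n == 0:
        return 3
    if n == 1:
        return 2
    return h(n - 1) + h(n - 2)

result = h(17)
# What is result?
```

Build up from base cases: h(0)=3, h(1)=2, h(2)=5, h(3)=7, h(4)=12, h(5)=19, h(6)=31, ..., h(17)=6155

Answer: 6155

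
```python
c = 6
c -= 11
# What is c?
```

Trace:
`c = 6` → c = 6
`c -= 11` → c = -5
So c = -5

Answer: -5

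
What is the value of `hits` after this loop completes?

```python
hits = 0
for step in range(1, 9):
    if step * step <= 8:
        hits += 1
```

Count numbers where step² ≤ 8
`hits` takes the values: 0 → 1 → 2

Answer: 2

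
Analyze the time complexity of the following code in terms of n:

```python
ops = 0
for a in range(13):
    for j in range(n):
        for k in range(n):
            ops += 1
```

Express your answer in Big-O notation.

Each loop level contributes: 1 × n × n. Multiplying the contributions gives O(n^2).

Answer: O(n^2)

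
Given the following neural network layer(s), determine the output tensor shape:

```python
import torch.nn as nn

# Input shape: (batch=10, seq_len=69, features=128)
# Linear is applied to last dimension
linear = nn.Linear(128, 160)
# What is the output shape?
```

Input: (10, 69, 128) -> Output: (10, 69, 160)

Answer: (10, 69, 160)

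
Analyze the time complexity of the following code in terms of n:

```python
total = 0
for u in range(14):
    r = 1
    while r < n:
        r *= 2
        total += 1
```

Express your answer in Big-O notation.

Each loop level contributes: 1 × log n. Multiplying the contributions gives O(log n).

Answer: O(log n)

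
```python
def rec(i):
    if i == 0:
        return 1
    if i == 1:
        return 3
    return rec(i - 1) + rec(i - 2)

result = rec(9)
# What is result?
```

Build up from base cases: rec(0)=1, rec(1)=3, rec(2)=4, rec(3)=7, rec(4)=11, rec(5)=18, rec(6)=29, ..., rec(9)=123

Answer: 123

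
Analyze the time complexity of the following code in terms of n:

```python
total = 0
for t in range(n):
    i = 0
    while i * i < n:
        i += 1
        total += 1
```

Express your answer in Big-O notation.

Each loop level contributes: n × √n. Multiplying the contributions gives O(n√n).

Answer: O(n√n)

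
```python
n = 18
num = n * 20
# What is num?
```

Trace:
`n = 18` → n = 18
`num = n * 20` → num = 360
So num = 360

Answer: 360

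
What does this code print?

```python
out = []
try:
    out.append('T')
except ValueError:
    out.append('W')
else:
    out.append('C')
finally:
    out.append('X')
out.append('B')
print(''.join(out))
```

Execution trace: 'T' (try body, no exception) → 'C' (else) → 'X' (finally) → 'B' (after the try/except). Output: TCXB

Answer: TCXB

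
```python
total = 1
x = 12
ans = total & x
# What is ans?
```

Trace:
`total = 1` → total = 1
`x = 12` → x = 12
`ans = total & x` → ans = 0
So ans = 0

Answer: 0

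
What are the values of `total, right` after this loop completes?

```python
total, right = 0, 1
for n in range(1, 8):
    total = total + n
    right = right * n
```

Sum and factorial of 1 to 7
`total, right` takes the values: (0, 1) → (1, 1) → (3, 1) → (3, 2) → (6, 2) → (6, 6) → (10, 6) → (10, 24) → (15, 24) → (15, 120) → (21, 120) → (21, 720) → (28, 720) → (28, 5040)

Answer: 28, 5040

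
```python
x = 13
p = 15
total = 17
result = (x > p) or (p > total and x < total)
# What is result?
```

Trace:
`x = 13` → x = 13
`p = 15` → p = 15
`total = 17` → total = 17
`result = (x > p) or (p > total and x < total)` → result = False
So result = False

Answer: False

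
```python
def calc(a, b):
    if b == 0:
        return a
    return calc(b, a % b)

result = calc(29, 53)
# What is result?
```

calc(29, 53) -> calc(53, 29) -> calc(29, 24) -> calc(24, 5) -> calc(5, 4) -> calc(4, 1) -> calc(1, 0) -> 1

Answer: 1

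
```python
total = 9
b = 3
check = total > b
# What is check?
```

Trace:
`total = 9` → total = 9
`b = 3` → b = 3
`check = total > b` → check = True
So check = True

Answer: True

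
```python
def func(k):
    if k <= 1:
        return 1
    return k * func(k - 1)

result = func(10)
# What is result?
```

func(10) = 10 * 9 * 8 * 7 * 6 * 5 * 4 * 3 * 2 * 1 = 3628800

Answer: 3628800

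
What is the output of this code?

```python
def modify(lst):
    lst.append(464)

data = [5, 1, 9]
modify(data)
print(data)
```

Key concept: function modifies passed list.
Step by step:
`data = [5, 1, 9]` → data = [5, 1, 9]
`modify(data)` → data = [5, 1, 9, 464]
`print(data)` → prints [5, 1, 9, 464]

Answer: [5, 1, 9, 464]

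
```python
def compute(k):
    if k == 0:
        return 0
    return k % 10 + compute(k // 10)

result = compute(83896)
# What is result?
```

Sum of digits of 83896: 6 + 9 + 8 + 3 + 8 = 34

Answer: 34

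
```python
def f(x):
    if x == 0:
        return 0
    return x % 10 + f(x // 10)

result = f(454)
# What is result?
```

Sum of digits of 454: 4 + 5 + 4 = 13

Answer: 13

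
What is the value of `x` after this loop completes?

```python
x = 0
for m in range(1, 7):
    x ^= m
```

XOR of 1 to 6
`x` takes the values: 0 → 1 → 3 → 0 → 4 → 1 → 7

Answer: 7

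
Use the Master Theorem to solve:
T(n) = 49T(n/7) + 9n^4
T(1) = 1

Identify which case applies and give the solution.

a=49, b=7, f(n)=9n^4. log_7(49) = 2. Since c=4 > 2 and the regularity condition holds (49(n/7)^4 = (49/7^4)n^4 with 49/7^4 < 1), Case 3 applies: T(n) = Θ(f(n)) = O(n^4).

Answer: O(n^4) - Case 3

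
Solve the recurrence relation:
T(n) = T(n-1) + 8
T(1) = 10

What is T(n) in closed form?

Unrolling: T(n) = T(1) + 8·(n-1) = 10 + 8(n-1) = 8n + 2.

Answer: T(n) = 8n + 2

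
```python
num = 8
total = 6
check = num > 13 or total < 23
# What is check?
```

Trace:
`num = 8` → num = 8
`total = 6` → total = 6
`check = num > 13 or total < 23` → check = True
So check = True

Answer: True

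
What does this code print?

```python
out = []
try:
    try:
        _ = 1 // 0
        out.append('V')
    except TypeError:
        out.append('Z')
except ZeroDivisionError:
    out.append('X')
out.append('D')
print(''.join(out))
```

Execution trace: 'X' (outer except ZeroDivisionError) → 'D' (after the try/except). Output: XD

Answer: XD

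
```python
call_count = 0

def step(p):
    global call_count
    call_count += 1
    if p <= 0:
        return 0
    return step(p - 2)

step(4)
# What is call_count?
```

Linear recursion stepping by 2: 3 calls from p=4 down to ≤0.

Answer: 3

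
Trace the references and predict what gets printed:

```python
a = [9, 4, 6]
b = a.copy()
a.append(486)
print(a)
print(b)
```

Key concept: list.copy() creates independent copy.
Step by step:
`a = [9, 4, 6]` → a = [9, 4, 6]
`b = a.copy()` → b = [9, 4, 6]
`a.append(486)` → a = [9, 4, 6, 486]
`print(a)` → prints [9, 4, 6, 486]
`print(b)` → prints [9, 4, 6]

Answer:
[9, 4, 6, 486]
[9, 4, 6]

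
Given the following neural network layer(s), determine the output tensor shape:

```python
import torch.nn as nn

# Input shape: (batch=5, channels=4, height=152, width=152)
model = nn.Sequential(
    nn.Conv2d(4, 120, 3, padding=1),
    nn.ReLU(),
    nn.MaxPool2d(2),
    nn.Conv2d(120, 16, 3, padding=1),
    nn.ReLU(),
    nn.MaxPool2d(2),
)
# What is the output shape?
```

Input: (5, 4, 152, 152) -> after first Conv2d: (5, 120, 152, 152) -> after first MaxPool2d: (5, 120, 76, 76) -> after second Conv2d: (5, 16, 76, 76) -> Output: (5, 16, 38, 38)

Answer: (5, 16, 38, 38)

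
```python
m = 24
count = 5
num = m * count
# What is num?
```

Trace:
`m = 24` → m = 24
`count = 5` → count = 5
`num = m * count` → num = 120
So num = 120

Answer: 120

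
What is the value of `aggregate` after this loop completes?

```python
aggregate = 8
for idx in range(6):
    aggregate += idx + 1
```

Start at 8, add 1 to 6 = 29
`aggregate` takes the values: 8 → 9 → 11 → 14 → 18 → 23 → 29

Answer: 29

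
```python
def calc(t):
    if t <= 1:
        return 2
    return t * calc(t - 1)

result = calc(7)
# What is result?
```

calc(7) = 7 * 6 * 5 * 4 * 3 * 2 * 2 = 10080

Answer: 10080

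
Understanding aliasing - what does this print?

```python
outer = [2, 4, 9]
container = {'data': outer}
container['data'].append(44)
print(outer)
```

Key concept: dict holds reference to list.
Step by step:
`outer = [2, 4, 9]` → outer = [2, 4, 9]
`container = {'data': outer}` → container = {'data': [2, 4, 9]}
`container['data'].append(44)` → outer = [2, 4, 9, 44]; container = {'data': [2, 4, 9, 44]}
`print(outer)` → prints [2, 4, 9, 44]

Answer: [2, 4, 9, 44]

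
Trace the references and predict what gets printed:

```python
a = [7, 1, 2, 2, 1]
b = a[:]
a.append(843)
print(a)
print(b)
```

Key concept: slice [:] creates copy.
Step by step:
`a = [7, 1, 2, 2, 1]` → a = [7, 1, 2, 2, 1]
`b = a[:]` → b = [7, 1, 2, 2, 1]
`a.append(843)` → a = [7, 1, 2, 2, 1, 843]
`print(a)` → prints [7, 1, 2, 2, 1, 843]
`print(b)` → prints [7, 1, 2, 2, 1]

Answer:
[7, 1, 2, 2, 1, 843]
[7, 1, 2, 2, 1]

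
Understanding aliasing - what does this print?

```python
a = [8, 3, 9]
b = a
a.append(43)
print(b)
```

Key concept: basic list aliasing.
Step by step:
`a = [8, 3, 9]` → a = [8, 3, 9]
`b = a` → b = [8, 3, 9] (same object as a)
`a.append(43)` → a = [8, 3, 9, 43] (same object as b); b = [8, 3, 9, 43] (same object as a)
`print(b)` → prints [8, 3, 9, 43]

Answer: [8, 3, 9, 43]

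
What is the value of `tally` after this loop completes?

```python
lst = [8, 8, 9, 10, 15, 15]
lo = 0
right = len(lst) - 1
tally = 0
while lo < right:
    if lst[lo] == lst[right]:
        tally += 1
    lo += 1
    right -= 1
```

Count matching pairs from ends
`tally` takes the values: 0

Answer: 0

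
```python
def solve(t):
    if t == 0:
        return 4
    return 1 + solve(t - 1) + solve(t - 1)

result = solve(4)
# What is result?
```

solve(t) = 1 + 2·solve(t-1), solve(0)=4. Closed form: (4+1)·2^4 - 1 = 79.

Answer: 79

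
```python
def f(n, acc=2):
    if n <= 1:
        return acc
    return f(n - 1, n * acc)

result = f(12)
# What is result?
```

Accumulator trace (n, acc): (12, 2) -> (11, 24) -> (10, 264) -> (9, 2640) -> (8, 23760) -> (7, 190080) -> (6, 1330560) -> (5, 7983360) -> (4, 39916800) -> (3, 159667200) -> (2, 479001600) -> (1, 958003200) -> return 958003200

Answer: 958003200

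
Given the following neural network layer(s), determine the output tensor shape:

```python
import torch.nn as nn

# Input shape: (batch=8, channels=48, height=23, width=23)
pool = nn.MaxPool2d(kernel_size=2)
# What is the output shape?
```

Input: (8, 48, 23, 23) -> Output: (8, 48, 11, 11)

Answer: (8, 48, 11, 11)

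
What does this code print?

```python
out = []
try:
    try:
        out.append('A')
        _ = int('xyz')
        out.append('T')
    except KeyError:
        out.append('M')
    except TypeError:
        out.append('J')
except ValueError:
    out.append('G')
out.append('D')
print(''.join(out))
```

Execution trace: 'A' (try body) → 'G' (outer except ValueError) → 'D' (after the try/except). Output: AGD

Answer: AGD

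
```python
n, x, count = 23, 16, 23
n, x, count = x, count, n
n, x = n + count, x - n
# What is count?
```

Trace:
`n, x, count = 23, 16, 23` → n = 23; x = 16; count = 23
`n, x, count = x, count, n` → n = 16; x = 23; count = 23
`n, x = n + count, x - n` → n = 39; x = 7
So count = 23

Answer: 23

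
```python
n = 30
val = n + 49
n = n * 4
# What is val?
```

Trace:
`n = 30` → n = 30
`val = n + 49` → val = 79
`n = n * 4` → n = 120
So val = 79

Answer: 79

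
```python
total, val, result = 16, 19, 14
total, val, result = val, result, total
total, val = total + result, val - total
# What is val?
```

Trace:
`total, val, result = 16, 19, 14` → total = 16; val = 19; result = 14
`total, val, result = val, result, total` → total = 19; val = 14; result = 16
`total, val = total + result, val - total` → total = 35; val = -5
So val = -5

Answer: -5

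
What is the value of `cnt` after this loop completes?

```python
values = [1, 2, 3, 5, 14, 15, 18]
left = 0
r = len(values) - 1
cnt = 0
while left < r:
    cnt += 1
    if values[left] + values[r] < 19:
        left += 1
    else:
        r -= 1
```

Steps to find pair summing to 19
`cnt` takes the values: 0 → 1 → 2 → 3 → 4 → 5 → 6

Answer: 6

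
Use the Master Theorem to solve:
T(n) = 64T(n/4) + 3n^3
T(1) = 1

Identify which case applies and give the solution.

a=64, b=4, f(n)=3n^3. log_4(64) = 3. Since c=3 = 3, Case 2 applies: T(n) = Θ(n^log_b(a) · log n) = O(n^3 log n).

Answer: O(n^3 log n) - Case 2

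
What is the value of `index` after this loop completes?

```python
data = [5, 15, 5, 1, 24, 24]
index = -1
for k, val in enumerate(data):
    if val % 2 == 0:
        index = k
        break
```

First even number index in [5, 15, 5, 1, 24, 24]
`index` takes the values: -1 → 4

Answer: 4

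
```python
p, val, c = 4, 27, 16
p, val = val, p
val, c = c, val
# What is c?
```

Trace:
`p, val, c = 4, 27, 16` → p = 4; val = 27; c = 16
`p, val = val, p` → p = 27; val = 4
`val, c = c, val` → val = 16; c = 4
So c = 4

Answer: 4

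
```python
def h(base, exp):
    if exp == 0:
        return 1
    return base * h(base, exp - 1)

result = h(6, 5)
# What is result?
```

h(6, 5) = 6 * 6 * 6 * 6 * 6 = 7776

Answer: 7776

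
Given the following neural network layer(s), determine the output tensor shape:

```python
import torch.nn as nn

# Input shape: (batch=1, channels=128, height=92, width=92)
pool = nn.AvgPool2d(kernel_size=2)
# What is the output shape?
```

Input: (1, 128, 92, 92) -> Output: (1, 128, 46, 46)

Answer: (1, 128, 46, 46)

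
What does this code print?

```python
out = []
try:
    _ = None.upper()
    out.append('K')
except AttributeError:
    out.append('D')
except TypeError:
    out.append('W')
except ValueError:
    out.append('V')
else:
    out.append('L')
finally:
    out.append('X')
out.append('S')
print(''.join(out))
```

Execution trace: 'D' (except AttributeError) → 'X' (finally) → 'S' (after the try/except). Output: DXS

Answer: DXS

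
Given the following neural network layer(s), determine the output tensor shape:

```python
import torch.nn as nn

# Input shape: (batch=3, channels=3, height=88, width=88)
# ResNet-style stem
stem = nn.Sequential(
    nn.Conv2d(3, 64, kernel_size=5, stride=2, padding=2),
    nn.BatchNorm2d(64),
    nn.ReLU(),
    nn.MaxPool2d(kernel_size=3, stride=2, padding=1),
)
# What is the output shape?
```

Input: (3, 3, 88, 88) -> after Conv2d 5x5 stride=2: (3, 64, 44, 44) -> Output: (3, 64, 22, 22)

Answer: (3, 64, 22, 22)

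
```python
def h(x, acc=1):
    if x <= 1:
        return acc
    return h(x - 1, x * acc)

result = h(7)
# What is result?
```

Accumulator trace (n, acc): (7, 1) -> (6, 7) -> (5, 42) -> (4, 210) -> (3, 840) -> (2, 2520) -> (1, 5040) -> return 5040

Answer: 5040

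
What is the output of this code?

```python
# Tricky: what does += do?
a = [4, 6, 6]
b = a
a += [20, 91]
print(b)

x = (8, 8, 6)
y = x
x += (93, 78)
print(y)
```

Key concept: += behavior differs for mutable vs immutable.
Step by step:
`a = [4, 6, 6]` → a = [4, 6, 6]
`b = a` → b = [4, 6, 6] (same object as a)
`a += [20, 91]` → a = [4, 6, 6, 20, 91] (same object as b); b = [4, 6, 6, 20, 91] (same object as a)
`print(b)` → prints [4, 6, 6, 20, 91]
`x = (8, 8, 6)` → x = (8, 8, 6)
`y = x` → y = (8, 8, 6)
`x += (93, 78)` → x = (8, 8, 6, 93, 78)
`print(y)` → prints (8, 8, 6)

Answer:
[4, 6, 6, 20, 91]
(8, 8, 6)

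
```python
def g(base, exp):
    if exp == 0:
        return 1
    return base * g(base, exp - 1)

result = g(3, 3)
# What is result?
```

g(3, 3) = 3 * 3 * 3 = 27

Answer: 27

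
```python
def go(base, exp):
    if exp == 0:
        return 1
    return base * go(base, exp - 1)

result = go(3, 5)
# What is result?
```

go(3, 5) = 3 * 3 * 3 * 3 * 3 = 243

Answer: 243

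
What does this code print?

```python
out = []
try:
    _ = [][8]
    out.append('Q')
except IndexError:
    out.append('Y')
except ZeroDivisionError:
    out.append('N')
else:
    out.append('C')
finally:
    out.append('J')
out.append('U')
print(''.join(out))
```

Execution trace: 'Y' (except IndexError) → 'J' (finally) → 'U' (after the try/except). Output: YJU

Answer: YJU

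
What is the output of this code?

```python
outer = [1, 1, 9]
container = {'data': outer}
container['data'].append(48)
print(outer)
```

Key concept: dict holds reference to list.
Step by step:
`outer = [1, 1, 9]` → outer = [1, 1, 9]
`container = {'data': outer}` → container = {'data': [1, 1, 9]}
`container['data'].append(48)` → outer = [1, 1, 9, 48]; container = {'data': [1, 1, 9, 48]}
`print(outer)` → prints [1, 1, 9, 48]

Answer: [1, 1, 9, 48]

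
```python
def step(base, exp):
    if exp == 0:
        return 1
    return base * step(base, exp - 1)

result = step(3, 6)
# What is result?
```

step(3, 6) = 3 * 3 * 3 * 3 * 3 * 3 = 729

Answer: 729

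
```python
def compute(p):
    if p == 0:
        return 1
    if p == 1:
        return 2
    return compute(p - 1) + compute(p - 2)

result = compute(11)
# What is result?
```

Build up from base cases: compute(0)=1, compute(1)=2, compute(2)=3, compute(3)=5, compute(4)=8, compute(5)=13, compute(6)=21, ..., compute(11)=233

Answer: 233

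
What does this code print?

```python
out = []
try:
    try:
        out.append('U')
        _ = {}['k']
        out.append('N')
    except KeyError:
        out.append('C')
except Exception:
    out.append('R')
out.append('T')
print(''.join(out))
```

Execution trace: 'U' (inner try body) → 'C' (inner except KeyError) → 'T' (after the try/except). Output: UCT

Answer: UCT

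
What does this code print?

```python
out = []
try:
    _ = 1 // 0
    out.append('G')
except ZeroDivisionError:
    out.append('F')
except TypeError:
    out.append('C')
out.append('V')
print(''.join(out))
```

Execution trace: 'F' (except ZeroDivisionError) → 'V' (after the try/except). Output: FV

Answer: FV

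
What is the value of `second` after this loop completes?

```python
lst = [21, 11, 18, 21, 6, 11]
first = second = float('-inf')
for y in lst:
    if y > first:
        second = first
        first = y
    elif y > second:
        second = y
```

Second largest (with repeats) in [21, 11, 18, 21, 6, 11]
`second` takes the values: -inf → 11 → 18 → 21

Answer: 21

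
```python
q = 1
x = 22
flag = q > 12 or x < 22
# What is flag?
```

Trace:
`q = 1` → q = 1
`x = 22` → x = 22
`flag = q > 12 or x < 22` → flag = False
So flag = False

Answer: False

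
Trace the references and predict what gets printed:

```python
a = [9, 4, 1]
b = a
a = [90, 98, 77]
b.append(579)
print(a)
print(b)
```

Key concept: rebinding vs mutation: a is rebound to a new list, b still points at the original.
Step by step:
`a = [9, 4, 1]` → a = [9, 4, 1]
`b = a` → b = [9, 4, 1] (same object as a)
`a = [90, 98, 77]` → a = [90, 98, 77]
`b.append(579)` → b = [9, 4, 1, 579]
`print(a)` → prints [90, 98, 77]
`print(b)` → prints [9, 4, 1, 579]

Answer:
[90, 98, 77]
[9, 4, 1, 579]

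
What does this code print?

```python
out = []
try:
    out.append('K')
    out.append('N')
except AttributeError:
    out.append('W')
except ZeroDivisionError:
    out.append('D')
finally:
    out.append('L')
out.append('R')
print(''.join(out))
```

Execution trace: 'K' (try body) → 'N' (try body, no exception) → 'L' (finally) → 'R' (after the try/except). Output: KNLR

Answer: KNLR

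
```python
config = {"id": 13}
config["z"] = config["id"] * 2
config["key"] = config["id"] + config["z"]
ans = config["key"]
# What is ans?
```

Trace:
`config = {"id": 13}` → config = {'id': 13}
`config["z"] = config["id"] * 2` → config = {'id': 13, 'z': 26}
`config["key"] = config["id"] + config["z"]` → config = {'id': 13, 'z': 26, 'key': 39}
`ans = config["key"]` → ans = 39
So ans = 39

Answer: 39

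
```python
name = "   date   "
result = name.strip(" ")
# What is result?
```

Trace:
`name = "   date   "` → name = '   date   '
`result = name.strip(" ")` → result = 'date'
So result = 'date'

Answer: 'date'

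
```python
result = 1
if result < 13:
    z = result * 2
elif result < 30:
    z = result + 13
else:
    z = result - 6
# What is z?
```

Trace:
`result = 1` → result = 1
`if result < 13: ...` → result < 13 is True → z = 2
So z = 2

Answer: 2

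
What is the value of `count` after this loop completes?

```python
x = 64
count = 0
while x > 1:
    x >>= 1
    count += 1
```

Count right shifts until 1
`count` takes the values: 0 → 1 → 2 → 3 → 4 → 5 → 6

Answer: 6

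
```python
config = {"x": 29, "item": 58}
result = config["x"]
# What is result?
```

Trace:
`config = {"x": 29, "item": 58}` → config = {'x': 29, 'item': 58}
`result = config["x"]` → result = 29
So result = 29

Answer: 29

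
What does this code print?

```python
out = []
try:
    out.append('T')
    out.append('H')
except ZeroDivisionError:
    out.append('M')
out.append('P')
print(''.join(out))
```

Execution trace: 'T' (try body) → 'H' (try body, no exception) → 'P' (after the try/except). Output: THP

Answer: THP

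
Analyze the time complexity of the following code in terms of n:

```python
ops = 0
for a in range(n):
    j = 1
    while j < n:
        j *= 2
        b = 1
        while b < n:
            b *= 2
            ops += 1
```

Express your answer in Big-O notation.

Each loop level contributes: n × log n × log n. Multiplying the contributions gives O(n log² n).

Answer: O(n log² n)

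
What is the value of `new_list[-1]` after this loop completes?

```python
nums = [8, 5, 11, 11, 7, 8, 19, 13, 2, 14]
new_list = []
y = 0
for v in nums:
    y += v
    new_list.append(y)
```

Cumulative sum ends at 98
`new_list` takes the values: [] → [8] → [8, 13] → [8, 13, 24] → [8, 13, 24, 35] → [8, 13, 24, 35, 42] → [8, 13, 24, 35, 42, 50] → [8, 13, 24, 35, 42, 50, 69] → [8, 13, 24, 35, 42, 50, 69, 82] → [8, 13, 24, 35, 42, 50, 69, 82, 84] → [8, 13, 24, 35, 42, 50, 69, 82, 84, 98]
So `new_list[-1]` = 98

Answer: 98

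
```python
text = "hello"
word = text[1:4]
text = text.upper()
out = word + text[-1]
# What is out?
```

Trace:
`text = "hello"` → text = 'hello'
`word = text[1:4]` → word = 'ell'
`text = text.upper()` → text = 'HELLO'
`out = word + text[-1]` → out = 'ellO'
So out = 'ellO'

Answer: 'ellO'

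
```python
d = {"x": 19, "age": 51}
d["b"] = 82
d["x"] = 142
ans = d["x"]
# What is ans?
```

Trace:
`d = {"x": 19, "age": 51}` → d = {'x': 19, 'age': 51}
`d["b"] = 82` → d = {'x': 19, 'age': 51, 'b': 82}
`d["x"] = 142` → d = {'x': 142, 'age': 51, 'b': 82}
`ans = d["x"]` → ans = 142
So ans = 142

Answer: 142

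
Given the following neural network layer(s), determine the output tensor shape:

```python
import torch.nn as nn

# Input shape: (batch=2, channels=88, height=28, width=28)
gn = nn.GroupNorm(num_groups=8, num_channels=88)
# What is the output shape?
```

Input: (2, 88, 28, 28) -> Output: (2, 88, 28, 28)

Answer: (2, 88, 28, 28)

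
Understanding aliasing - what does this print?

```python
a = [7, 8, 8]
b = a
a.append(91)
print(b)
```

Key concept: basic list aliasing.
Step by step:
`a = [7, 8, 8]` → a = [7, 8, 8]
`b = a` → b = [7, 8, 8] (same object as a)
`a.append(91)` → a = [7, 8, 8, 91] (same object as b); b = [7, 8, 8, 91] (same object as a)
`print(b)` → prints [7, 8, 8, 91]

Answer: [7, 8, 8, 91]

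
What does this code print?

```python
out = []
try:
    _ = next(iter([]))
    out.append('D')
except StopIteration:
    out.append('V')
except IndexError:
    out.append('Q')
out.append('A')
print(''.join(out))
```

Execution trace: 'V' (except StopIteration) → 'A' (after the try/except). Output: VA

Answer: VA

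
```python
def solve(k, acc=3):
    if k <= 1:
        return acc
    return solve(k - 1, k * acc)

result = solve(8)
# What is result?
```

Accumulator trace (n, acc): (8, 3) -> (7, 24) -> (6, 168) -> (5, 1008) -> (4, 5040) -> (3, 20160) -> (2, 60480) -> (1, 120960) -> return 120960

Answer: 120960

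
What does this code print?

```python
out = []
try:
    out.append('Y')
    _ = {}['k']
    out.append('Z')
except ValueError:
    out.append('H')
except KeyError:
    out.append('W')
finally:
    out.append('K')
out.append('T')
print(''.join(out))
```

Execution trace: 'Y' (try body) → 'W' (except KeyError) → 'K' (finally) → 'T' (after the try/except). Output: YWKT

Answer: YWKT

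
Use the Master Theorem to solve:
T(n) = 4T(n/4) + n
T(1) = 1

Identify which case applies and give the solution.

a=4, b=4, f(n)=n. log_4(4) = 1. Since c=1 = 1, Case 2 applies: T(n) = Θ(n^log_b(a) · log n) = O(n log n).

Answer: O(n log n) - Case 2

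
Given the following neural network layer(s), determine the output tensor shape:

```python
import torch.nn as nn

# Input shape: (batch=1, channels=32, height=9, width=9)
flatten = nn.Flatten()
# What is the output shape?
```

Input: (1, 32, 9, 9) -> Output: (1, 2592)

Answer: (1, 2592)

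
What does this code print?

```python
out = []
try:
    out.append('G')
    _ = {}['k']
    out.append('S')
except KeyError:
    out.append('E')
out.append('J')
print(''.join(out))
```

Execution trace: 'G' (try body) → 'E' (except KeyError) → 'J' (after the try/except). Output: GEJ

Answer: GEJ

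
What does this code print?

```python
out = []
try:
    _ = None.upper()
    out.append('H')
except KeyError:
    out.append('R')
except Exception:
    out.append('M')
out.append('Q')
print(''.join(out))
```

Execution trace: 'M' (except Exception) → 'Q' (after the try/except). Output: MQ

Answer: MQ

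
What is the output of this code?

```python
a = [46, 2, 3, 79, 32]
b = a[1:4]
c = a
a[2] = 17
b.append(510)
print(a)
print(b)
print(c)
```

Key concept: slice vs alias.
Step by step:
`a = [46, 2, 3, 79, 32]` → a = [46, 2, 3, 79, 32]
`b = a[1:4]` → b = [2, 3, 79]
`c = a` → c = [46, 2, 3, 79, 32] (same object as a)
`a[2] = 17` → a = [46, 2, 17, 79, 32] (same object as c); c = [46, 2, 17, 79, 32] (same object as a)
`b.append(510)` → b = [2, 3, 79, 510]
`print(a)` → prints [46, 2, 17, 79, 32]
`print(b)` → prints [2, 3, 79, 510]
`print(c)` → prints [46, 2, 17, 79, 32]

Answer:
[46, 2, 17, 79, 32]
[2, 3, 79, 510]
[46, 2, 17, 79, 32]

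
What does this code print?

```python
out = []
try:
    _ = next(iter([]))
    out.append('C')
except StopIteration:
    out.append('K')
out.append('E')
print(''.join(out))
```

Execution trace: 'K' (except StopIteration) → 'E' (after the try/except). Output: KE

Answer: KE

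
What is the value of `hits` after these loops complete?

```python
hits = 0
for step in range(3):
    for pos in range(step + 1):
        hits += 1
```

Triangle: 1 + 2 + ... + 3
`hits` takes the values: 0 → 1 → 2 → 3 → 4 → 5 → 6

Answer: 6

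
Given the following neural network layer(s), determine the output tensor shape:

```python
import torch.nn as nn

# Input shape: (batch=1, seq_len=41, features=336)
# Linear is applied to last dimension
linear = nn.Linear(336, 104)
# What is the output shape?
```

Input: (1, 41, 336) -> Output: (1, 41, 104)

Answer: (1, 41, 104)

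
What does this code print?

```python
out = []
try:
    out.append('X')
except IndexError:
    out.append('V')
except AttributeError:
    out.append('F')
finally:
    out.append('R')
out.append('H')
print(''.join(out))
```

Execution trace: 'X' (try body, no exception) → 'R' (finally) → 'H' (after the try/except). Output: XRH

Answer: XRH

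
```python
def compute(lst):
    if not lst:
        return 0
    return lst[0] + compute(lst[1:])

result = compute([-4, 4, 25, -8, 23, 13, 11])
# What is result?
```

(-4) + 4 + 25 + (-8) + 23 + 13 + 11 + 0 = 64

Answer: 64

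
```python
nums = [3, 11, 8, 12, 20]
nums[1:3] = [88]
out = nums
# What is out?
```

Trace:
`nums = [3, 11, 8, 12, 20]` → nums = [3, 11, 8, 12, 20]
`nums[1:3] = [88]` → nums = [3, 88, 12, 20]
`out = nums` → out = [3, 88, 12, 20]
So out = [3, 88, 12, 20]

Answer: [3, 88, 12, 20]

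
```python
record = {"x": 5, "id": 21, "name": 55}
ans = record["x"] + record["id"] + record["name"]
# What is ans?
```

Trace:
`record = {"x": 5, "id": 21, "name": 55}` → record = {'x': 5, 'id': 21, 'name': 55}
`ans = record["x"] + record["id"] + record["name"]` → ans = 81
So ans = 81

Answer: 81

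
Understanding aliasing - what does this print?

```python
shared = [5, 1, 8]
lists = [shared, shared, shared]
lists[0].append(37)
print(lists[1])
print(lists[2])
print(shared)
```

Key concept: list of same reference.
Step by step:
`shared = [5, 1, 8]` → shared = [5, 1, 8]
`lists = [shared, shared, shared]` → lists = [[5, 1, 8], [5, 1, 8], [5, 1, 8]]
`lists[0].append(37)` → shared = [5, 1, 8, 37]; lists = [[5, 1, 8, 37], [5, 1, 8, 37], [5, 1, 8, 37]]
`print(lists[1])` → prints [5, 1, 8, 37]
`print(lists[2])` → prints [5, 1, 8, 37]
`print(shared)` → prints [5, 1, 8, 37]

Answer:
[5, 1, 8, 37]
[5, 1, 8, 37]
[5, 1, 8, 37]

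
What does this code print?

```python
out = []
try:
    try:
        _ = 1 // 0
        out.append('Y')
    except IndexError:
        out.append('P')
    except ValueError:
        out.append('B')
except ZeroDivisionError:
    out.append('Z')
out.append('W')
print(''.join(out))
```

Execution trace: 'Z' (outer except ZeroDivisionError) → 'W' (after the try/except). Output: ZW

Answer: ZW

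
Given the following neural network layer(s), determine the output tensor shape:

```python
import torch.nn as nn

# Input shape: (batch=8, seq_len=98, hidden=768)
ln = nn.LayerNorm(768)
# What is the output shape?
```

Input: (8, 98, 768) -> Output: (8, 98, 768)

Answer: (8, 98, 768)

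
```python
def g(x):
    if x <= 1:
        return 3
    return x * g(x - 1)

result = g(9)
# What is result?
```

g(9) = 9 * 8 * 7 * 6 * 5 * 4 * 3 * 2 * 3 = 1088640

Answer: 1088640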